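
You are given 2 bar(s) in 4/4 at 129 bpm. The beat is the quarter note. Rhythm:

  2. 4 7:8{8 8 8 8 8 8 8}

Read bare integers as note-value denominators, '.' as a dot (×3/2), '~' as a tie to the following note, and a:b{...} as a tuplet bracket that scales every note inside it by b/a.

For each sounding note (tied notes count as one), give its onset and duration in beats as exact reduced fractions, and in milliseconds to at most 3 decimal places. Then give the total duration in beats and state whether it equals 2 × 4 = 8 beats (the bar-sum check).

1) 0.0ms=0b +1395.349ms=3b
2) 1395.349ms=3b +465.116ms=1b
3) 1860.465ms=4b +265.781ms=4/7b
4) 2126.246ms=32/7b +265.781ms=4/7b
5) 2392.027ms=36/7b +265.781ms=4/7b
6) 2657.807ms=40/7b +265.781ms=4/7b
7) 2923.588ms=44/7b +265.781ms=4/7b
8) 3189.369ms=48/7b +265.781ms=4/7b
9) 3455.15ms=52/7b +265.781ms=4/7b
Σ=8b of 8 (129bpm 4/4) — PASS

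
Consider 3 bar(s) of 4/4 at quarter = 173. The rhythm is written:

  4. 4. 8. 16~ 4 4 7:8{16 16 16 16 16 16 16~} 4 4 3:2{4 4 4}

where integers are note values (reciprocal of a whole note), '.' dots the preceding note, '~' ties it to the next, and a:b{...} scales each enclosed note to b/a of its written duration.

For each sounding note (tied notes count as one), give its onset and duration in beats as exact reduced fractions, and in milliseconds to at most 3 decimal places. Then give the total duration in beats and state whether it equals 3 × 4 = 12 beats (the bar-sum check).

1) 0.0ms=0b +520.231ms=3/2b
2) 520.231ms=3/2b +520.231ms=3/2b
3) 1040.462ms=3b +260.116ms=3/4b
4) 1300.578ms=15/4b +433.526ms=5/4b
5) 1734.104ms=5b +346.821ms=1b
6) 2080.925ms=6b +99.092ms=2/7b
7) 2180.017ms=44/7b +99.092ms=2/7b
8) 2279.108ms=46/7b +99.092ms=2/7b
9) 2378.2ms=48/7b +99.092ms=2/7b
10) 2477.291ms=50/7b +99.092ms=2/7b
11) 2576.383ms=52/7b +99.092ms=2/7b
12) 2675.475ms=54/7b +445.912ms=9/7b
13) 3121.387ms=9b +346.821ms=1b
14) 3468.208ms=10b +231.214ms=2/3b
15) 3699.422ms=32/3b +231.214ms=2/3b
16) 3930.636ms=34/3b +231.214ms=2/3b
Σ=12b of 12 (173bpm 4/4) — PASS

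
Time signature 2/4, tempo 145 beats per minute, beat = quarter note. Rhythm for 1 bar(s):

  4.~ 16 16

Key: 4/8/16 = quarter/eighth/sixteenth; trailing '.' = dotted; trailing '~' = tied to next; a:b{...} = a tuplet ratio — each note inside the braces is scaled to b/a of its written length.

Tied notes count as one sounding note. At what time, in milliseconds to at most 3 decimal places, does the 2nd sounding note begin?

note 2 onset = 7/4b = 724.138ms

1. 0.0ms @ 0 + 724.138ms (7/4)
2. 724.138ms @ 7/4 + 103.448ms (1/4)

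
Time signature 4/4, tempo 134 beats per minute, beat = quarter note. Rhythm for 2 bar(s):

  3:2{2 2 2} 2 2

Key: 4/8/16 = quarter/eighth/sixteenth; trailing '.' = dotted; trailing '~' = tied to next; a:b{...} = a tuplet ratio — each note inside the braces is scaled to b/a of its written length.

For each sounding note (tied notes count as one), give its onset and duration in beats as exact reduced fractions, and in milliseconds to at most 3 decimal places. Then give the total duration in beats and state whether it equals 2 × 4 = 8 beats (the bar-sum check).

1) 0.0ms=0b +597.015ms=4/3b
2) 597.015ms=4/3b +597.015ms=4/3b
3) 1194.03ms=8/3b +597.015ms=4/3b
4) 1791.045ms=4b +895.522ms=2b
5) 2686.567ms=6b +895.522ms=2b
Σ=8b of 8 (134bpm 4/4) — PASS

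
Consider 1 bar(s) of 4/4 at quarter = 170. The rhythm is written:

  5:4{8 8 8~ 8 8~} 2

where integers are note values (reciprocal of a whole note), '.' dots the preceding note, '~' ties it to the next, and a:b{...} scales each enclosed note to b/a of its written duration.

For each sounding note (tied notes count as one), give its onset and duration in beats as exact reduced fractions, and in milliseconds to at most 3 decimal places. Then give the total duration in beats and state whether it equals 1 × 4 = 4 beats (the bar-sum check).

1) 0.0ms=0b +141.176ms=2/5b
2) 141.176ms=2/5b +141.176ms=2/5b
3) 282.353ms=4/5b +282.353ms=4/5b
4) 564.706ms=8/5b +847.059ms=12/5b
Σ=4b of 4 (170bpm 4/4) — PASS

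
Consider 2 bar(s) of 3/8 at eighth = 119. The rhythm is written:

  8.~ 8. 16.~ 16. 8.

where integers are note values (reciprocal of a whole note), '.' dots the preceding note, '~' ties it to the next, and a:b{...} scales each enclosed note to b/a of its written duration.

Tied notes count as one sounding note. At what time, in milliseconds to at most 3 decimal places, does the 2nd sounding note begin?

note 2 onset = 3b = 1512.605ms

1. 0.0ms @ 0 + 1512.605ms (3)
2. 1512.605ms @ 3 + 756.303ms (3/2)
3. 2268.908ms @ 9/2 + 756.303ms (3/2)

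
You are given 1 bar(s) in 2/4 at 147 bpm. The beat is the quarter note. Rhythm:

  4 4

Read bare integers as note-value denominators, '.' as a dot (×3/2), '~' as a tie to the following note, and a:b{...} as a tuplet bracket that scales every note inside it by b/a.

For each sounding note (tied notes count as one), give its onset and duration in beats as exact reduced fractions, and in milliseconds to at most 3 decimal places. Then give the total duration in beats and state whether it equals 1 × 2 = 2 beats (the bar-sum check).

1) 0.0ms=0b +408.163ms=1b
2) 408.163ms=1b +408.163ms=1b
Σ=2b of 2 (147bpm 2/4) — PASS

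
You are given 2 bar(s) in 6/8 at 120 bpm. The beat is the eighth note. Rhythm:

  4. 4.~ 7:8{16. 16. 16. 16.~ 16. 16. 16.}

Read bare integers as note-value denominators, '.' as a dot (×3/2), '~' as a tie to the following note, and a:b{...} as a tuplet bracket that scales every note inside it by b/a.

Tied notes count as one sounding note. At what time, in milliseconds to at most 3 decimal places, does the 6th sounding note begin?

1. 0.0ms @ 0 + 1500.0ms (3)
2. 1500.0ms @ 3 + 1928.571ms (27/7)
3. 3428.571ms @ 48/7 + 428.571ms (6/7)
4. 3857.143ms @ 54/7 + 428.571ms (6/7)
5. 4285.714ms @ 60/7 + 857.143ms (12/7)
6. 5142.857ms @ 72/7 + 428.571ms (6/7)
7. 5571.429ms @ 78/7 + 428.571ms (6/7)

note 6 onset = 72/7b = 5142.857ms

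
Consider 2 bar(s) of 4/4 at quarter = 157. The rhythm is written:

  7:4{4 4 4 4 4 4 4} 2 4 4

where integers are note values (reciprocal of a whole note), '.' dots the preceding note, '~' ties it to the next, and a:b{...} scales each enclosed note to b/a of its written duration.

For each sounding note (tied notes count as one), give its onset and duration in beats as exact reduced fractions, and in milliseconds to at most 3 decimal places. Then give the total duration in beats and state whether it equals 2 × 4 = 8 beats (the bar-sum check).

1) 0.0ms=0b +218.38ms=4/7b
2) 218.38ms=4/7b +218.38ms=4/7b
3) 436.761ms=8/7b +218.38ms=4/7b
4) 655.141ms=12/7b +218.38ms=4/7b
5) 873.521ms=16/7b +218.38ms=4/7b
6) 1091.902ms=20/7b +218.38ms=4/7b
7) 1310.282ms=24/7b +218.38ms=4/7b
8) 1528.662ms=4b +764.331ms=2b
9) 2292.994ms=6b +382.166ms=1b
10) 2675.159ms=7b +382.166ms=1b
Σ=8b of 8 (157bpm 4/4) — PASS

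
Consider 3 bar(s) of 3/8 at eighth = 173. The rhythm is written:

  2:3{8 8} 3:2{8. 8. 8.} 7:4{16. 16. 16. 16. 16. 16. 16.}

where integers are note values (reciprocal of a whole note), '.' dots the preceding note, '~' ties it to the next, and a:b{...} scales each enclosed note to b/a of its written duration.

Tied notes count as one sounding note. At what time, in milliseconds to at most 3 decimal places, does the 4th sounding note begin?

1. 0.0ms @ 0 + 520.231ms (3/2)
2. 520.231ms @ 3/2 + 520.231ms (3/2)
3. 1040.462ms @ 3 + 346.821ms (1)
4. 1387.283ms @ 4 + 346.821ms (1)
5. 1734.104ms @ 5 + 346.821ms (1)
6. 2080.925ms @ 6 + 148.637ms (3/7)
7. 2229.562ms @ 45/7 + 148.637ms (3/7)
8. 2378.2ms @ 48/7 + 148.637ms (3/7)
9. 2526.837ms @ 51/7 + 148.637ms (3/7)
10. 2675.475ms @ 54/7 + 148.637ms (3/7)
11. 2824.112ms @ 57/7 + 148.637ms (3/7)
12. 2972.75ms @ 60/7 + 148.637ms (3/7)

note 4 onset = 4b = 1387.283ms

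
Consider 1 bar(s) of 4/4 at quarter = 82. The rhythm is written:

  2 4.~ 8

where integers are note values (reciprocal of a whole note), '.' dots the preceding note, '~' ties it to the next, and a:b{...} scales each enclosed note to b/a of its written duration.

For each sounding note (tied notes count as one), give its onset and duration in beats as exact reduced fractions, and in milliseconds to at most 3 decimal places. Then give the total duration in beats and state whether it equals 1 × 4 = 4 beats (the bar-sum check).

1) 0.0ms=0b +1463.415ms=2b
2) 1463.415ms=2b +1463.415ms=2b
Σ=4b of 4 (82bpm 4/4) — PASS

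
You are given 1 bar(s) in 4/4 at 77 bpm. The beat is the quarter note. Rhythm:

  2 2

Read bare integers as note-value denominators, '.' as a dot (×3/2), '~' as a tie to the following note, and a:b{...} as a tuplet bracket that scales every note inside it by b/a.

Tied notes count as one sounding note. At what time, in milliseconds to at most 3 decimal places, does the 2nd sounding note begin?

note 2 onset = 2b = 1558.442ms

1. 0.0ms @ 0 + 1558.442ms (2)
2. 1558.442ms @ 2 + 1558.442ms (2)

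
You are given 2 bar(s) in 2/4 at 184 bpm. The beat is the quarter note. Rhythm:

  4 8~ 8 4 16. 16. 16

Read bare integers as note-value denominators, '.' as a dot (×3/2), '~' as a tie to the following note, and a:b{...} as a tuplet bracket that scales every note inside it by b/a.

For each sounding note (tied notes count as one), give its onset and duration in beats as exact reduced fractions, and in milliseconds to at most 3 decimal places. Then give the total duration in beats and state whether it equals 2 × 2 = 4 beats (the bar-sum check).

1) 0.0ms=0b +326.087ms=1b
2) 326.087ms=1b +326.087ms=1b
3) 652.174ms=2b +326.087ms=1b
4) 978.261ms=3b +122.283ms=3/8b
5) 1100.543ms=27/8b +122.283ms=3/8b
6) 1222.826ms=15/4b +81.522ms=1/4b
Σ=4b of 4 (184bpm 2/4) — PASS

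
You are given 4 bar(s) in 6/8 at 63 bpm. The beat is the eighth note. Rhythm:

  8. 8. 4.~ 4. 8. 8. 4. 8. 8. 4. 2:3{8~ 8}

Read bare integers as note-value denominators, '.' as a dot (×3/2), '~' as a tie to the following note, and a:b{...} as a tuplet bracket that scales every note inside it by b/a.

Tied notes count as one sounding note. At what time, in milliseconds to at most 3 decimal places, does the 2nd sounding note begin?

1. 0.0ms @ 0 + 1428.571ms (3/2)
2. 1428.571ms @ 3/2 + 1428.571ms (3/2)
3. 2857.143ms @ 3 + 5714.286ms (6)
4. 8571.429ms @ 9 + 1428.571ms (3/2)
5. 10000.0ms @ 21/2 + 1428.571ms (3/2)
6. 11428.571ms @ 12 + 2857.143ms (3)
7. 14285.714ms @ 15 + 1428.571ms (3/2)
8. 15714.286ms @ 33/2 + 1428.571ms (3/2)
9. 17142.857ms @ 18 + 2857.143ms (3)
10. 20000.0ms @ 21 + 2857.143ms (3)

note 2 onset = 3/2b = 1428.571ms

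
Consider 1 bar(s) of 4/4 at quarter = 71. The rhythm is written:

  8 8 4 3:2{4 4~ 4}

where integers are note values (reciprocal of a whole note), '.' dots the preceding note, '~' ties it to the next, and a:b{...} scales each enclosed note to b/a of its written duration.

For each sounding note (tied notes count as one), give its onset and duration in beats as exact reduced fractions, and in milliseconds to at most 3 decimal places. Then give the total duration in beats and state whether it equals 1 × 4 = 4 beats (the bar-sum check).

1) 0.0ms=0b +422.535ms=1/2b
2) 422.535ms=1/2b +422.535ms=1/2b
3) 845.07ms=1b +845.07ms=1b
4) 1690.141ms=2b +563.38ms=2/3b
5) 2253.521ms=8/3b +1126.761ms=4/3b
Σ=4b of 4 (71bpm 4/4) — PASS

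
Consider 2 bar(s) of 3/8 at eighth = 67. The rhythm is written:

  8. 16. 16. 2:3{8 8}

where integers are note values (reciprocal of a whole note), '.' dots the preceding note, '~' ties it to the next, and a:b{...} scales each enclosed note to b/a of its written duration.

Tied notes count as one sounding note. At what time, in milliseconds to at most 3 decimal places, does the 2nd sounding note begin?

note 2 onset = 3/2b = 1343.284ms

1. 0.0ms @ 0 + 1343.284ms (3/2)
2. 1343.284ms @ 3/2 + 671.642ms (3/4)
3. 2014.925ms @ 9/4 + 671.642ms (3/4)
4. 2686.567ms @ 3 + 1343.284ms (3/2)
5. 4029.851ms @ 9/2 + 1343.284ms (3/2)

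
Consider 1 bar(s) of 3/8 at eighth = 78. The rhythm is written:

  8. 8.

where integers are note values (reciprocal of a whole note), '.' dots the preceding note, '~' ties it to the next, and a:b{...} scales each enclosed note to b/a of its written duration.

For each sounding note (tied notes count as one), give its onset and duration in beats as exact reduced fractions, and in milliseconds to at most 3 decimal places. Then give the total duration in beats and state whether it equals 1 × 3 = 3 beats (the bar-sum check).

1) 0.0ms=0b +1153.846ms=3/2b
2) 1153.846ms=3/2b +1153.846ms=3/2b
Σ=3b of 3 (78bpm 3/8) — PASS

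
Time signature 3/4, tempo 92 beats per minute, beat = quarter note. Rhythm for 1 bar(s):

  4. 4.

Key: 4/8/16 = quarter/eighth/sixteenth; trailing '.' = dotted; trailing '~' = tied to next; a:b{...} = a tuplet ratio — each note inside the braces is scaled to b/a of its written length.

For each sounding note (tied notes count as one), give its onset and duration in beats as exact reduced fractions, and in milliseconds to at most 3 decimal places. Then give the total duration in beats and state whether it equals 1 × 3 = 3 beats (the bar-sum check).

1) 0.0ms=0b +978.261ms=3/2b
2) 978.261ms=3/2b +978.261ms=3/2b
Σ=3b of 3 (92bpm 3/4) — PASS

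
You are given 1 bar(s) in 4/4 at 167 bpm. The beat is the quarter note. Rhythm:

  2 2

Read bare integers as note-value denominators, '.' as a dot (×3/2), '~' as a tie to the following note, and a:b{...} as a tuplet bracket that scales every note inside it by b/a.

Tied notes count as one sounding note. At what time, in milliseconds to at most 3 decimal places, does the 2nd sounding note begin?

note 2 onset = 2b = 718.563ms

1. 0.0ms @ 0 + 718.563ms (2)
2. 718.563ms @ 2 + 718.563ms (2)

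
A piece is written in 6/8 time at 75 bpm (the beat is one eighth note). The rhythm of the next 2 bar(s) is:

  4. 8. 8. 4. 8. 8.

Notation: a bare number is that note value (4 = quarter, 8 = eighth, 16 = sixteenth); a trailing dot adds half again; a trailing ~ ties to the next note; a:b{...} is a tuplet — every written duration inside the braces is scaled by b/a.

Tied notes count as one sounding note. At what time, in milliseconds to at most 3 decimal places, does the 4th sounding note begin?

1. 0.0ms @ 0 + 2400.0ms (3)
2. 2400.0ms @ 3 + 1200.0ms (3/2)
3. 3600.0ms @ 9/2 + 1200.0ms (3/2)
4. 4800.0ms @ 6 + 2400.0ms (3)
5. 7200.0ms @ 9 + 1200.0ms (3/2)
6. 8400.0ms @ 21/2 + 1200.0ms (3/2)

note 4 onset = 6b = 4800.0ms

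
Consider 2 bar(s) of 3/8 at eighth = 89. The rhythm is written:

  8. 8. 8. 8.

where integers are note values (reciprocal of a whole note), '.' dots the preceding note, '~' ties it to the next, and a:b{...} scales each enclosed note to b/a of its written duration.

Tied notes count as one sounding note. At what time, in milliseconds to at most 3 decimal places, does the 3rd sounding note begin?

note 3 onset = 3b = 2022.472ms

1. 0.0ms @ 0 + 1011.236ms (3/2)
2. 1011.236ms @ 3/2 + 1011.236ms (3/2)
3. 2022.472ms @ 3 + 1011.236ms (3/2)
4. 3033.708ms @ 9/2 + 1011.236ms (3/2)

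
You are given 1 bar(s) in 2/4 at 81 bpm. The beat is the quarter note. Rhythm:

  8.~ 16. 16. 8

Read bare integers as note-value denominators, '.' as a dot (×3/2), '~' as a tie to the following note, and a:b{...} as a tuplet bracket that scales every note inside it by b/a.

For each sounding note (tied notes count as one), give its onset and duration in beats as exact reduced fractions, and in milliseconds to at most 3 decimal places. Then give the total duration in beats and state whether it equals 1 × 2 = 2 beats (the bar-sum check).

1) 0.0ms=0b +833.333ms=9/8b
2) 833.333ms=9/8b +277.778ms=3/8b
3) 1111.111ms=3/2b +370.37ms=1/2b
Σ=2b of 2 (81bpm 2/4) — PASS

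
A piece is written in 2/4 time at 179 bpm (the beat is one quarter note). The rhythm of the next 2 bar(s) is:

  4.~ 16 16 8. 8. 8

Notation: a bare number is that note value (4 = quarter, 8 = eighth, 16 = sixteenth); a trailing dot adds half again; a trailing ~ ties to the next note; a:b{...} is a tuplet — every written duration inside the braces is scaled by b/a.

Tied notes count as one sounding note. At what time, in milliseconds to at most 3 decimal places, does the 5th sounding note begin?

note 5 onset = 7/2b = 1173.184ms

1. 0.0ms @ 0 + 586.592ms (7/4)
2. 586.592ms @ 7/4 + 83.799ms (1/4)
3. 670.391ms @ 2 + 251.397ms (3/4)
4. 921.788ms @ 11/4 + 251.397ms (3/4)
5. 1173.184ms @ 7/2 + 167.598ms (1/2)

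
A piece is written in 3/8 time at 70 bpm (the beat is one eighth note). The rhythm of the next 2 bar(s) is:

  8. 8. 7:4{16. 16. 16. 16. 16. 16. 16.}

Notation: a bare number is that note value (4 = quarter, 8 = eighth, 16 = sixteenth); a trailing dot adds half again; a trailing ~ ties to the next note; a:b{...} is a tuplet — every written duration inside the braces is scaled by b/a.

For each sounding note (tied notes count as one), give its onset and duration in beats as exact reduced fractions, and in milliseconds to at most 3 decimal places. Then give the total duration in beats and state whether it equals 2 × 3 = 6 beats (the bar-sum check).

1) 0.0ms=0b +1285.714ms=3/2b
2) 1285.714ms=3/2b +1285.714ms=3/2b
3) 2571.429ms=3b +367.347ms=3/7b
4) 2938.776ms=24/7b +367.347ms=3/7b
5) 3306.122ms=27/7b +367.347ms=3/7b
6) 3673.469ms=30/7b +367.347ms=3/7b
7) 4040.816ms=33/7b +367.347ms=3/7b
8) 4408.163ms=36/7b +367.347ms=3/7b
9) 4775.51ms=39/7b +367.347ms=3/7b
Σ=6b of 6 (70bpm 3/8) — PASS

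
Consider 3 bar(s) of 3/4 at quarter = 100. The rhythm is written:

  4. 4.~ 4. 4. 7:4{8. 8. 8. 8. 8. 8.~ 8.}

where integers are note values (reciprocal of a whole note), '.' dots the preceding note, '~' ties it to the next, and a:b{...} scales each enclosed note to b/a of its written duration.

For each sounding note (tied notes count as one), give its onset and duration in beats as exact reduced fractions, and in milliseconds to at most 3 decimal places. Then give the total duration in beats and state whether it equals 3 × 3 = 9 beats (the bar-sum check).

1) 0.0ms=0b +900.0ms=3/2b
2) 900.0ms=3/2b +1800.0ms=3b
3) 2700.0ms=9/2b +900.0ms=3/2b
4) 3600.0ms=6b +257.143ms=3/7b
5) 3857.143ms=45/7b +257.143ms=3/7b
6) 4114.286ms=48/7b +257.143ms=3/7b
7) 4371.429ms=51/7b +257.143ms=3/7b
8) 4628.571ms=54/7b +257.143ms=3/7b
9) 4885.714ms=57/7b +514.286ms=6/7b
Σ=9b of 9 (100bpm 3/4) — PASS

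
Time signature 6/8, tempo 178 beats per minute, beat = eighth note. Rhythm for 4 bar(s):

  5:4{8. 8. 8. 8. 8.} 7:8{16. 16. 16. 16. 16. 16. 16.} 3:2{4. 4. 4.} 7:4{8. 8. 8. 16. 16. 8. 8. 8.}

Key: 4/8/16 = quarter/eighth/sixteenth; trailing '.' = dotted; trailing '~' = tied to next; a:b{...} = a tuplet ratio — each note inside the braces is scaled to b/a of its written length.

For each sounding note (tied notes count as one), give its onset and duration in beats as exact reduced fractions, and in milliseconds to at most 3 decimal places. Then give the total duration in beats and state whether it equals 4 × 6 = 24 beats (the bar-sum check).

1) 0.0ms=0b +404.494ms=6/5b
2) 404.494ms=6/5b +404.494ms=6/5b
3) 808.989ms=12/5b +404.494ms=6/5b
4) 1213.483ms=18/5b +404.494ms=6/5b
5) 1617.978ms=24/5b +404.494ms=6/5b
6) 2022.472ms=6b +288.925ms=6/7b
7) 2311.396ms=48/7b +288.925ms=6/7b
8) 2600.321ms=54/7b +288.925ms=6/7b
9) 2889.246ms=60/7b +288.925ms=6/7b
10) 3178.17ms=66/7b +288.925ms=6/7b
11) 3467.095ms=72/7b +288.925ms=6/7b
12) 3756.019ms=78/7b +288.925ms=6/7b
13) 4044.944ms=12b +674.157ms=2b
14) 4719.101ms=14b +674.157ms=2b
15) 5393.258ms=16b +674.157ms=2b
16) 6067.416ms=18b +288.925ms=6/7b
17) 6356.34ms=132/7b +288.925ms=6/7b
18) 6645.265ms=138/7b +288.925ms=6/7b
19) 6934.189ms=144/7b +144.462ms=3/7b
20) 7078.652ms=21b +144.462ms=3/7b
21) 7223.114ms=150/7b +288.925ms=6/7b
22) 7512.039ms=156/7b +288.925ms=6/7b
23) 7800.963ms=162/7b +288.925ms=6/7b
Σ=24b of 24 (178bpm 6/8) — PASS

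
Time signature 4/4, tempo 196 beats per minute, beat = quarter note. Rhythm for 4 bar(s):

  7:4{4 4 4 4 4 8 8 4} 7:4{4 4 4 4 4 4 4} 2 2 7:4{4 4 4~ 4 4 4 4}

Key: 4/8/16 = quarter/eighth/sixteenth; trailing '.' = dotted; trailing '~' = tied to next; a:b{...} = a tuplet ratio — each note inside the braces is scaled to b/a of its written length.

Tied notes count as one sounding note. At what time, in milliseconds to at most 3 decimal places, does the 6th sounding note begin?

1. 0.0ms @ 0 + 174.927ms (4/7)
2. 174.927ms @ 4/7 + 174.927ms (4/7)
3. 349.854ms @ 8/7 + 174.927ms (4/7)
4. 524.781ms @ 12/7 + 174.927ms (4/7)
5. 699.708ms @ 16/7 + 174.927ms (4/7)
6. 874.636ms @ 20/7 + 87.464ms (2/7)
7. 962.099ms @ 22/7 + 87.464ms (2/7)
8. 1049.563ms @ 24/7 + 174.927ms (4/7)
9. 1224.49ms @ 4 + 174.927ms (4/7)
10. 1399.417ms @ 32/7 + 174.927ms (4/7)
11. 1574.344ms @ 36/7 + 174.927ms (4/7)
12. 1749.271ms @ 40/7 + 174.927ms (4/7)
13. 1924.198ms @ 44/7 + 174.927ms (4/7)
14. 2099.125ms @ 48/7 + 174.927ms (4/7)
15. 2274.052ms @ 52/7 + 174.927ms (4/7)
16. 2448.98ms @ 8 + 612.245ms (2)
17. 3061.224ms @ 10 + 612.245ms (2)
18. 3673.469ms @ 12 + 174.927ms (4/7)
19. 3848.397ms @ 88/7 + 174.927ms (4/7)
20. 4023.324ms @ 92/7 + 349.854ms (8/7)
21. 4373.178ms @ 100/7 + 174.927ms (4/7)
22. 4548.105ms @ 104/7 + 174.927ms (4/7)
23. 4723.032ms @ 108/7 + 174.927ms (4/7)

note 6 onset = 20/7b = 874.636ms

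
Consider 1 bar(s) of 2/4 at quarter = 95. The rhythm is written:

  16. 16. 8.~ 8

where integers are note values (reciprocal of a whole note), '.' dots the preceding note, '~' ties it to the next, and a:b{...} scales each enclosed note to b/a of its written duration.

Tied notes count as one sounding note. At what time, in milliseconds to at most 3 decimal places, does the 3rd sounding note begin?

note 3 onset = 3/4b = 473.684ms

1. 0.0ms @ 0 + 236.842ms (3/8)
2. 236.842ms @ 3/8 + 236.842ms (3/8)
3. 473.684ms @ 3/4 + 789.474ms (5/4)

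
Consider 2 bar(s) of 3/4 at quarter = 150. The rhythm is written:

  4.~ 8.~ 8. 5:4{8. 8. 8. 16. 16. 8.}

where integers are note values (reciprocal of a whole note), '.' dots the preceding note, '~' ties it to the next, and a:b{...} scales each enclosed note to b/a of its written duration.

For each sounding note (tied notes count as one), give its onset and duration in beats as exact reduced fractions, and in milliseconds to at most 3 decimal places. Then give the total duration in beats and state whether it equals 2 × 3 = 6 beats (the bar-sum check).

1) 0.0ms=0b +1200.0ms=3b
2) 1200.0ms=3b +240.0ms=3/5b
3) 1440.0ms=18/5b +240.0ms=3/5b
4) 1680.0ms=21/5b +240.0ms=3/5b
5) 1920.0ms=24/5b +120.0ms=3/10b
6) 2040.0ms=51/10b +120.0ms=3/10b
7) 2160.0ms=27/5b +240.0ms=3/5b
Σ=6b of 6 (150bpm 3/4) — PASS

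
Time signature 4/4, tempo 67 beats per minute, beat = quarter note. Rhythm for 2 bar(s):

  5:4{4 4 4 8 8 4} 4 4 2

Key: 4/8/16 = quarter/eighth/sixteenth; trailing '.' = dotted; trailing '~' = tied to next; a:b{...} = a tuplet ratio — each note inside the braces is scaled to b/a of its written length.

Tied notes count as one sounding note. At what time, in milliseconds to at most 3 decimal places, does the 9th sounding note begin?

note 9 onset = 6b = 5373.134ms

1. 0.0ms @ 0 + 716.418ms (4/5)
2. 716.418ms @ 4/5 + 716.418ms (4/5)
3. 1432.836ms @ 8/5 + 716.418ms (4/5)
4. 2149.254ms @ 12/5 + 358.209ms (2/5)
5. 2507.463ms @ 14/5 + 358.209ms (2/5)
6. 2865.672ms @ 16/5 + 716.418ms (4/5)
7. 3582.09ms @ 4 + 895.522ms (1)
8. 4477.612ms @ 5 + 895.522ms (1)
9. 5373.134ms @ 6 + 1791.045ms (2)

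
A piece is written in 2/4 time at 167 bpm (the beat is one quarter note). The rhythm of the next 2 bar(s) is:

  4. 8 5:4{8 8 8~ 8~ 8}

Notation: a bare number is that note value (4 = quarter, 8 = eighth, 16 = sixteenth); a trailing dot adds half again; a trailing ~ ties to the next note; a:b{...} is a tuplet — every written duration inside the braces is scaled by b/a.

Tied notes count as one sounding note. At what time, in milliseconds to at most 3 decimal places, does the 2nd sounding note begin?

1. 0.0ms @ 0 + 538.922ms (3/2)
2. 538.922ms @ 3/2 + 179.641ms (1/2)
3. 718.563ms @ 2 + 143.713ms (2/5)
4. 862.275ms @ 12/5 + 143.713ms (2/5)
5. 1005.988ms @ 14/5 + 431.138ms (6/5)

note 2 onset = 3/2b = 538.922ms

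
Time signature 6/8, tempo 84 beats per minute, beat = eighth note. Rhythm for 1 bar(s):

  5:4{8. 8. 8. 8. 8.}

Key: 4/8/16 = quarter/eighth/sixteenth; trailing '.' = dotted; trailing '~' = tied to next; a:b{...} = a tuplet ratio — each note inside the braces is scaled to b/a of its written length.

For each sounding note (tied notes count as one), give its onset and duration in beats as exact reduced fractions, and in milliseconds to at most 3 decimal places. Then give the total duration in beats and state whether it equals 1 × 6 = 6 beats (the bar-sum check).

1) 0.0ms=0b +857.143ms=6/5b
2) 857.143ms=6/5b +857.143ms=6/5b
3) 1714.286ms=12/5b +857.143ms=6/5b
4) 2571.429ms=18/5b +857.143ms=6/5b
5) 3428.571ms=24/5b +857.143ms=6/5b
Σ=6b of 6 (84bpm 6/8) — PASS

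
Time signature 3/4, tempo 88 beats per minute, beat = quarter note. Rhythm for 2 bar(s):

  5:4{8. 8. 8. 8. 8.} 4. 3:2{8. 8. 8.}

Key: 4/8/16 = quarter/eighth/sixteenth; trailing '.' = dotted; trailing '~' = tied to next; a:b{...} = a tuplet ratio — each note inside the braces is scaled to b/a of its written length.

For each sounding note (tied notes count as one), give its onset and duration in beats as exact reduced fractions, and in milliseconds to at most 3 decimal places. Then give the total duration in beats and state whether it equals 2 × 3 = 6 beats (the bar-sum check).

1) 0.0ms=0b +409.091ms=3/5b
2) 409.091ms=3/5b +409.091ms=3/5b
3) 818.182ms=6/5b +409.091ms=3/5b
4) 1227.273ms=9/5b +409.091ms=3/5b
5) 1636.364ms=12/5b +409.091ms=3/5b
6) 2045.455ms=3b +1022.727ms=3/2b
7) 3068.182ms=9/2b +340.909ms=1/2b
8) 3409.091ms=5b +340.909ms=1/2b
9) 3750.0ms=11/2b +340.909ms=1/2b
Σ=6b of 6 (88bpm 3/4) — PASS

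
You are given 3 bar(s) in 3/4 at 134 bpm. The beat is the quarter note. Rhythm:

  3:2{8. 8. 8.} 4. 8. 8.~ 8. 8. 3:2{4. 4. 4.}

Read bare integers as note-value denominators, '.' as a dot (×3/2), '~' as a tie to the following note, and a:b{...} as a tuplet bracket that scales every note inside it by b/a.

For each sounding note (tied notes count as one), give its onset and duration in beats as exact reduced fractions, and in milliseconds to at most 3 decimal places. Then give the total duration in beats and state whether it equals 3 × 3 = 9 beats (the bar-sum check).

1) 0.0ms=0b +223.881ms=1/2b
2) 223.881ms=1/2b +223.881ms=1/2b
3) 447.761ms=1b +223.881ms=1/2b
4) 671.642ms=3/2b +671.642ms=3/2b
5) 1343.284ms=3b +335.821ms=3/4b
6) 1679.104ms=15/4b +671.642ms=3/2b
7) 2350.746ms=21/4b +335.821ms=3/4b
8) 2686.567ms=6b +447.761ms=1b
9) 3134.328ms=7b +447.761ms=1b
10) 3582.09ms=8b +447.761ms=1b
Σ=9b of 9 (134bpm 3/4) — PASS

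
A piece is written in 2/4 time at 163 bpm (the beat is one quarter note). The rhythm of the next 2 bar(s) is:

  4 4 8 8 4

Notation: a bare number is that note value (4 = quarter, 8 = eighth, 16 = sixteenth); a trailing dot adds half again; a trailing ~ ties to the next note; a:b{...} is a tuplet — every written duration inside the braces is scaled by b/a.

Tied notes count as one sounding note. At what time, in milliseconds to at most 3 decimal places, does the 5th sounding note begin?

note 5 onset = 3b = 1104.294ms

1. 0.0ms @ 0 + 368.098ms (1)
2. 368.098ms @ 1 + 368.098ms (1)
3. 736.196ms @ 2 + 184.049ms (1/2)
4. 920.245ms @ 5/2 + 184.049ms (1/2)
5. 1104.294ms @ 3 + 368.098ms (1)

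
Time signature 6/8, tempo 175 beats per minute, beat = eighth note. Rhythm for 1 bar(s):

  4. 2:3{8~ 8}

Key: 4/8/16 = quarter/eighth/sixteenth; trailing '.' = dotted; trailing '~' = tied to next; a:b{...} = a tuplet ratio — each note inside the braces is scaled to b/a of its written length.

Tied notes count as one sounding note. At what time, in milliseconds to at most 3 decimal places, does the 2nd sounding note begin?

note 2 onset = 3b = 1028.571ms

1. 0.0ms @ 0 + 1028.571ms (3)
2. 1028.571ms @ 3 + 1028.571ms (3)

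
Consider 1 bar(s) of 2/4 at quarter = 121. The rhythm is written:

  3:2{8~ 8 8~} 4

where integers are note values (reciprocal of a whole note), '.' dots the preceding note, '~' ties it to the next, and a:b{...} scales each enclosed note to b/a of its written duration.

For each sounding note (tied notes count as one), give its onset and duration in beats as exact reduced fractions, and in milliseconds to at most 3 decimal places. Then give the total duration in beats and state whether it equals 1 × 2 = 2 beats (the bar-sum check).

1) 0.0ms=0b +330.579ms=2/3b
2) 330.579ms=2/3b +661.157ms=4/3b
Σ=2b of 2 (121bpm 2/4) — PASS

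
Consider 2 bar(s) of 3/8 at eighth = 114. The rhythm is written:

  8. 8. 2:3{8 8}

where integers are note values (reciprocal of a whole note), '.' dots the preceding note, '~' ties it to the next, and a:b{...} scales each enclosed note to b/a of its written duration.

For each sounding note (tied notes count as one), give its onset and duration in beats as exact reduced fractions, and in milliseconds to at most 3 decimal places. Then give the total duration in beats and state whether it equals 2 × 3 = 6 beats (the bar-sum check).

1) 0.0ms=0b +789.474ms=3/2b
2) 789.474ms=3/2b +789.474ms=3/2b
3) 1578.947ms=3b +789.474ms=3/2b
4) 2368.421ms=9/2b +789.474ms=3/2b
Σ=6b of 6 (114bpm 3/8) — PASS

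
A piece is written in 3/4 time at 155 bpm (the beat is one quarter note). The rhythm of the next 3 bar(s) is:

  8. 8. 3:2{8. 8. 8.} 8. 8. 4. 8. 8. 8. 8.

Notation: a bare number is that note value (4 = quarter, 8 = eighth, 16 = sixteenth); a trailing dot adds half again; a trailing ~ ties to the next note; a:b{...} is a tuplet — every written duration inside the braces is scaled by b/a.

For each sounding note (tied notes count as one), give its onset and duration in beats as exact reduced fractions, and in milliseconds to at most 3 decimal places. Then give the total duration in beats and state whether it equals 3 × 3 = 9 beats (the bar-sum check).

1) 0.0ms=0b +290.323ms=3/4b
2) 290.323ms=3/4b +290.323ms=3/4b
3) 580.645ms=3/2b +193.548ms=1/2b
4) 774.194ms=2b +193.548ms=1/2b
5) 967.742ms=5/2b +193.548ms=1/2b
6) 1161.29ms=3b +290.323ms=3/4b
7) 1451.613ms=15/4b +290.323ms=3/4b
8) 1741.935ms=9/2b +580.645ms=3/2b
9) 2322.581ms=6b +290.323ms=3/4b
10) 2612.903ms=27/4b +290.323ms=3/4b
11) 2903.226ms=15/2b +290.323ms=3/4b
12) 3193.548ms=33/4b +290.323ms=3/4b
Σ=9b of 9 (155bpm 3/4) — PASS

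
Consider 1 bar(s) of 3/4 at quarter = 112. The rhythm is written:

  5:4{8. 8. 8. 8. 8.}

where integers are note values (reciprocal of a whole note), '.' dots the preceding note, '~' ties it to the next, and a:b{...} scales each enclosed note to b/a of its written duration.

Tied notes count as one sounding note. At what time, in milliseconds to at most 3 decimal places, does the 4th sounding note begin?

note 4 onset = 9/5b = 964.286ms

1. 0.0ms @ 0 + 321.429ms (3/5)
2. 321.429ms @ 3/5 + 321.429ms (3/5)
3. 642.857ms @ 6/5 + 321.429ms (3/5)
4. 964.286ms @ 9/5 + 321.429ms (3/5)
5. 1285.714ms @ 12/5 + 321.429ms (3/5)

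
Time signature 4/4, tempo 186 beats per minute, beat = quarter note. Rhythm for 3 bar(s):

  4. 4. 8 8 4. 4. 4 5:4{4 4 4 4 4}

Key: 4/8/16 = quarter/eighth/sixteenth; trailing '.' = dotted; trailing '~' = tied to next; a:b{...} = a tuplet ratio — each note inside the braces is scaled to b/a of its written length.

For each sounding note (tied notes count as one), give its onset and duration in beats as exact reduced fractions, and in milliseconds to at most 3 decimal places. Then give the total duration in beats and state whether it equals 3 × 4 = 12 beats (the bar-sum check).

1) 0.0ms=0b +483.871ms=3/2b
2) 483.871ms=3/2b +483.871ms=3/2b
3) 967.742ms=3b +161.29ms=1/2b
4) 1129.032ms=7/2b +161.29ms=1/2b
5) 1290.323ms=4b +483.871ms=3/2b
6) 1774.194ms=11/2b +483.871ms=3/2b
7) 2258.065ms=7b +322.581ms=1b
8) 2580.645ms=8b +258.065ms=4/5b
9) 2838.71ms=44/5b +258.065ms=4/5b
10) 3096.774ms=48/5b +258.065ms=4/5b
11) 3354.839ms=52/5b +258.065ms=4/5b
12) 3612.903ms=56/5b +258.065ms=4/5b
Σ=12b of 12 (186bpm 4/4) — PASS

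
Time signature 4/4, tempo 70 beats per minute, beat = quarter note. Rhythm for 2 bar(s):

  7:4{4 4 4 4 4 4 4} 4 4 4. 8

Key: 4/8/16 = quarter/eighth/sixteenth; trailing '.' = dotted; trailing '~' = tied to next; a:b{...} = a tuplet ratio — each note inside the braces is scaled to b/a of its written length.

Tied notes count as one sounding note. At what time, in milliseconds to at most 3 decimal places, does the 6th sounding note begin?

note 6 onset = 20/7b = 2448.98ms

1. 0.0ms @ 0 + 489.796ms (4/7)
2. 489.796ms @ 4/7 + 489.796ms (4/7)
3. 979.592ms @ 8/7 + 489.796ms (4/7)
4. 1469.388ms @ 12/7 + 489.796ms (4/7)
5. 1959.184ms @ 16/7 + 489.796ms (4/7)
6. 2448.98ms @ 20/7 + 489.796ms (4/7)
7. 2938.776ms @ 24/7 + 489.796ms (4/7)
8. 3428.571ms @ 4 + 857.143ms (1)
9. 4285.714ms @ 5 + 857.143ms (1)
10. 5142.857ms @ 6 + 1285.714ms (3/2)
11. 6428.571ms @ 15/2 + 428.571ms (1/2)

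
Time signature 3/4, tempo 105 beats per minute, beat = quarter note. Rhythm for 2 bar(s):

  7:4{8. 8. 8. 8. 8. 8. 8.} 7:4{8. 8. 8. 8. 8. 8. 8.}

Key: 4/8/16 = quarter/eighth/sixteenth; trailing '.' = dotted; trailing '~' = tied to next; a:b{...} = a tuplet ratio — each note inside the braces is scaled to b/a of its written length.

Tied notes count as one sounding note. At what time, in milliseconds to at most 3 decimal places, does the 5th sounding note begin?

note 5 onset = 12/7b = 979.592ms

1. 0.0ms @ 0 + 244.898ms (3/7)
2. 244.898ms @ 3/7 + 244.898ms (3/7)
3. 489.796ms @ 6/7 + 244.898ms (3/7)
4. 734.694ms @ 9/7 + 244.898ms (3/7)
5. 979.592ms @ 12/7 + 244.898ms (3/7)
6. 1224.49ms @ 15/7 + 244.898ms (3/7)
7. 1469.388ms @ 18/7 + 244.898ms (3/7)
8. 1714.286ms @ 3 + 244.898ms (3/7)
9. 1959.184ms @ 24/7 + 244.898ms (3/7)
10. 2204.082ms @ 27/7 + 244.898ms (3/7)
11. 2448.98ms @ 30/7 + 244.898ms (3/7)
12. 2693.878ms @ 33/7 + 244.898ms (3/7)
13. 2938.776ms @ 36/7 + 244.898ms (3/7)
14. 3183.673ms @ 39/7 + 244.898ms (3/7)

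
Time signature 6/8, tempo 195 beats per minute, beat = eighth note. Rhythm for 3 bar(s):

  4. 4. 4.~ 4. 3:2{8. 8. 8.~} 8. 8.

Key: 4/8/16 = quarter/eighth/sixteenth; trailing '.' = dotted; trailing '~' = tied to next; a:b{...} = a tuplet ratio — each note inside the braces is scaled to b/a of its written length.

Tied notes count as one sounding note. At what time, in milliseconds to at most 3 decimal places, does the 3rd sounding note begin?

1. 0.0ms @ 0 + 923.077ms (3)
2. 923.077ms @ 3 + 923.077ms (3)
3. 1846.154ms @ 6 + 1846.154ms (6)
4. 3692.308ms @ 12 + 307.692ms (1)
5. 4000.0ms @ 13 + 307.692ms (1)
6. 4307.692ms @ 14 + 769.231ms (5/2)
7. 5076.923ms @ 33/2 + 461.538ms (3/2)

note 3 onset = 6b = 1846.154ms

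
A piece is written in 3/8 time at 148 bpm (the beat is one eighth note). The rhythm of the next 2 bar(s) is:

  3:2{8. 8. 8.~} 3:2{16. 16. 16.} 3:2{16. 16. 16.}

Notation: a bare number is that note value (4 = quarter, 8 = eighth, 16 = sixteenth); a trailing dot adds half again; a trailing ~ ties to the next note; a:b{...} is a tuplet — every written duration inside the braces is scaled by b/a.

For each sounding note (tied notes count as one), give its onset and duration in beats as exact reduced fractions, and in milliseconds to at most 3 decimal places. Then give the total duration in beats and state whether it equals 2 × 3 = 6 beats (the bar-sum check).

1) 0.0ms=0b +405.405ms=1b
2) 405.405ms=1b +405.405ms=1b
3) 810.811ms=2b +608.108ms=3/2b
4) 1418.919ms=7/2b +202.703ms=1/2b
5) 1621.622ms=4b +202.703ms=1/2b
6) 1824.324ms=9/2b +202.703ms=1/2b
7) 2027.027ms=5b +202.703ms=1/2b
8) 2229.73ms=11/2b +202.703ms=1/2b
Σ=6b of 6 (148bpm 3/8) — PASS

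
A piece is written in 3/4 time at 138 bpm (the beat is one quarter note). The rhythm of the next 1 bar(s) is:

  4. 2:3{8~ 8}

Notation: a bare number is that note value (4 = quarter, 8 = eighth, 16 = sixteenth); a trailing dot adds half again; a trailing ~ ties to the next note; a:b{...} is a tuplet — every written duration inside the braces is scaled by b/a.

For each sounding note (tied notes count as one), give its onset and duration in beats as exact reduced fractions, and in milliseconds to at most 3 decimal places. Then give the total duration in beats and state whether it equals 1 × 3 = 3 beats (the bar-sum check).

1) 0.0ms=0b +652.174ms=3/2b
2) 652.174ms=3/2b +652.174ms=3/2b
Σ=3b of 3 (138bpm 3/4) — PASS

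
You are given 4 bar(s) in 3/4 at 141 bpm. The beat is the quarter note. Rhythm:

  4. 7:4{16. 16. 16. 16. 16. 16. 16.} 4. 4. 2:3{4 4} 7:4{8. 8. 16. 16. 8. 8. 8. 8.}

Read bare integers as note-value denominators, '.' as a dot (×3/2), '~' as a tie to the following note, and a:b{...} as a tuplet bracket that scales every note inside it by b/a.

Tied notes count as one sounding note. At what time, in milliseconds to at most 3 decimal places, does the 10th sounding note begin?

note 10 onset = 9/2b = 1914.894ms

1. 0.0ms @ 0 + 638.298ms (3/2)
2. 638.298ms @ 3/2 + 91.185ms (3/14)
3. 729.483ms @ 12/7 + 91.185ms (3/14)
4. 820.669ms @ 27/14 + 91.185ms (3/14)
5. 911.854ms @ 15/7 + 91.185ms (3/14)
6. 1003.04ms @ 33/14 + 91.185ms (3/14)
7. 1094.225ms @ 18/7 + 91.185ms (3/14)
8. 1185.41ms @ 39/14 + 91.185ms (3/14)
9. 1276.596ms @ 3 + 638.298ms (3/2)
10. 1914.894ms @ 9/2 + 638.298ms (3/2)
11. 2553.191ms @ 6 + 638.298ms (3/2)
12. 3191.489ms @ 15/2 + 638.298ms (3/2)
13. 3829.787ms @ 9 + 182.371ms (3/7)
14. 4012.158ms @ 66/7 + 182.371ms (3/7)
15. 4194.529ms @ 69/7 + 91.185ms (3/14)
16. 4285.714ms @ 141/14 + 91.185ms (3/14)
17. 4376.9ms @ 72/7 + 182.371ms (3/7)
18. 4559.271ms @ 75/7 + 182.371ms (3/7)
19. 4741.641ms @ 78/7 + 182.371ms (3/7)
20. 4924.012ms @ 81/7 + 182.371ms (3/7)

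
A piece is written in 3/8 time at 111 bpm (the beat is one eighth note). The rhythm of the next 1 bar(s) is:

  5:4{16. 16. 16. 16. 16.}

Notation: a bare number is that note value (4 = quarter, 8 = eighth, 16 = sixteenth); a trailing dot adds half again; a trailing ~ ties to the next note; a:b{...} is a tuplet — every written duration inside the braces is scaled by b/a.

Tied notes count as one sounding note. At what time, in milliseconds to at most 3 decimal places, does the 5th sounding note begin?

1. 0.0ms @ 0 + 324.324ms (3/5)
2. 324.324ms @ 3/5 + 324.324ms (3/5)
3. 648.649ms @ 6/5 + 324.324ms (3/5)
4. 972.973ms @ 9/5 + 324.324ms (3/5)
5. 1297.297ms @ 12/5 + 324.324ms (3/5)

note 5 onset = 12/5b = 1297.297ms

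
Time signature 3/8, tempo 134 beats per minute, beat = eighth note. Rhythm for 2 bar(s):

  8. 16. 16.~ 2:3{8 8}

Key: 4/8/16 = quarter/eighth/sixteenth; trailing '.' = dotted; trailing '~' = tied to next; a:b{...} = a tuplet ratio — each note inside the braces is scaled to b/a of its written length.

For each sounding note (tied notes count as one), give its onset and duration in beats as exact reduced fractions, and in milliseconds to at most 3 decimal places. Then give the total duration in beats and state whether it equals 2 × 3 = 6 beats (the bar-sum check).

1) 0.0ms=0b +671.642ms=3/2b
2) 671.642ms=3/2b +335.821ms=3/4b
3) 1007.463ms=9/4b +1007.463ms=9/4b
4) 2014.925ms=9/2b +671.642ms=3/2b
Σ=6b of 6 (134bpm 3/8) — PASS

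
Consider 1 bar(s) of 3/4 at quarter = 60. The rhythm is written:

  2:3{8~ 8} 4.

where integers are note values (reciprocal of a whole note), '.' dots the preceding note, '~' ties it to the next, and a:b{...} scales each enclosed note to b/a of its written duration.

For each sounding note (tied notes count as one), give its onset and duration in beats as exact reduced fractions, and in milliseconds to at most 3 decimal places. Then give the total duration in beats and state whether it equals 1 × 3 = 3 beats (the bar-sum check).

1) 0.0ms=0b +1500.0ms=3/2b
2) 1500.0ms=3/2b +1500.0ms=3/2b
Σ=3b of 3 (60bpm 3/4) — PASS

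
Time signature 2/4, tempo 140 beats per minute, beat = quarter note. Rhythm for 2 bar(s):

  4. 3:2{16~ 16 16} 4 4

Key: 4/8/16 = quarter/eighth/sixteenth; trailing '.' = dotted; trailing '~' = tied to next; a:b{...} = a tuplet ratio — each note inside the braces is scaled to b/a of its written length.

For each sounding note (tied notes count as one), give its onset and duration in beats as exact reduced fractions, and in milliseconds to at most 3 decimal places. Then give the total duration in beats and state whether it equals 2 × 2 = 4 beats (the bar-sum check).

1) 0.0ms=0b +642.857ms=3/2b
2) 642.857ms=3/2b +142.857ms=1/3b
3) 785.714ms=11/6b +71.429ms=1/6b
4) 857.143ms=2b +428.571ms=1b
5) 1285.714ms=3b +428.571ms=1b
Σ=4b of 4 (140bpm 2/4) — PASS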